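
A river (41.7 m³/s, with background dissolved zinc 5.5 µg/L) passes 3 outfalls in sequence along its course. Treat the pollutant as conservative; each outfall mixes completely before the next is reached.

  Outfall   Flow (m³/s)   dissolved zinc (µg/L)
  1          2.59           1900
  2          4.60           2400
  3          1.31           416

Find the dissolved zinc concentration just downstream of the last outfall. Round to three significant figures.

333 µg/L

Below outfall 1: Q → 44.29 m³/s, C = (41.70·5.500 + 2.590·1900)/44.29 = 116.3 µg/L.
Below outfall 2: Q → 48.89 m³/s, C = (44.29·116.3 + 4.600·2400)/48.89 = 331.2 µg/L.
Below outfall 3: Q → 50.20 m³/s, C = (48.89·331.2 + 1.310·416.0)/50.20 = 333.4 µg/L.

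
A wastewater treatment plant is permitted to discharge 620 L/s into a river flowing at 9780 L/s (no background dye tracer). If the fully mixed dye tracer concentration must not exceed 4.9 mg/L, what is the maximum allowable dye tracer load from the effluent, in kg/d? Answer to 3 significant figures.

4400 kg/d

Mass balance at the limit: 9780·0 + 620.0·Cₑ = 10400·4.9 → Cₑ = 82.19 mg/L.
620.0 L/s = 0.6200 m³/s. Load = 0.6200 m³/s × 82.19 g/m³ × 86 400 s/d = 4403 kg/d.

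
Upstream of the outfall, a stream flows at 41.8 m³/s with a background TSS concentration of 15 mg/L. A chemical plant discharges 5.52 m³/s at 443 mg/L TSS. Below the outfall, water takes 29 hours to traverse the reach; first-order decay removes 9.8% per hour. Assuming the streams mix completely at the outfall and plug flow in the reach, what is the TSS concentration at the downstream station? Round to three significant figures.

Conservation of mass: C = (41.80·15.00 + 5.520·443.0) / 47.32 = 3072/47.32 = 64.93 mg/L.
9.8%/h lost → k = −ln(1 − 0.098) = 0.1031 h⁻¹.
Applying C = C₀e^(−kt): 64.93 × 0.05023 = 3.261 mg/L.

3.26 mg/L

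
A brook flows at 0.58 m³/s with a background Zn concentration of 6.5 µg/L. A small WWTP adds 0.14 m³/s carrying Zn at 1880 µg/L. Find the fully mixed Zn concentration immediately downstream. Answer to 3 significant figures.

After mixing, C = (0.5800·6.500 + 0.1400·1880) / 0.7200 = 267.0/0.7200 = 370.8 µg/L.

371 µg/L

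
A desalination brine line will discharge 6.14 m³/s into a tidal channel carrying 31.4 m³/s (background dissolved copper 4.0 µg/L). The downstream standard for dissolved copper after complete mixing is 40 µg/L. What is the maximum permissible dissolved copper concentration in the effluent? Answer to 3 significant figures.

At the limit, (Qr·Cr + Qe·Cₑ)/(Qr + Qe) = 40:
Cₑ = (37.54·40 − 31.40·4.000) / 6.140 = 224.1 µg/L.

224 µg/L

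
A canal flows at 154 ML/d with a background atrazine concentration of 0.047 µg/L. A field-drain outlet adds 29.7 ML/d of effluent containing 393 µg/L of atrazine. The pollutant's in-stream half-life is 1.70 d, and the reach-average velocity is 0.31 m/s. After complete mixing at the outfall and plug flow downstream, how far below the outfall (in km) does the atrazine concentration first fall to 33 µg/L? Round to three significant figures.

After mixing, C = (154.0·0.04700 + 29.70·393.0) / 183.7 = 11680/183.7 = 63.58 µg/L.
Half-life 1.70 d → k = ln 2 / 1.70 = 0.4077 d⁻¹.
Set 63.58·exp(−k·t) = 33 → t = ln(63.58/33)/k = 139000 s = 38.60 h.
Distance = v·t = 0.31·139000 = 43080 m = 43.08 km.

43.1 km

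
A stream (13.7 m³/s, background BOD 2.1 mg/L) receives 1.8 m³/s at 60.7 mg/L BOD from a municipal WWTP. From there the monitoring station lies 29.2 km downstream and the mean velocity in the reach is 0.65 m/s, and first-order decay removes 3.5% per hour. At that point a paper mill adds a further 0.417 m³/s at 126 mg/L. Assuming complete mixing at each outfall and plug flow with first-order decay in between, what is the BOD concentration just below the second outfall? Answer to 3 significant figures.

8.86 mg/L

After mixing, C = (13.70·2.100 + 1.800·60.70) / 15.50 = 138.0/15.50 = 8.905 mg/L; combined flow 15.50 m³/s.
Travel time t = 29.2·1000 / 0.65 = 44920 s = 12.48 h.
3.5%/h lost → k = −ln(1 − 0.035) = 0.03563 h⁻¹.
Decay over the reach: 8.905·exp(−kt) = 8.905·0.6411 = 5.709 mg/L.
At the second outfall, C = (15.50·5.709 + 0.4170·126.0) / (15.50 + 0.4170) = 8.860 mg/L.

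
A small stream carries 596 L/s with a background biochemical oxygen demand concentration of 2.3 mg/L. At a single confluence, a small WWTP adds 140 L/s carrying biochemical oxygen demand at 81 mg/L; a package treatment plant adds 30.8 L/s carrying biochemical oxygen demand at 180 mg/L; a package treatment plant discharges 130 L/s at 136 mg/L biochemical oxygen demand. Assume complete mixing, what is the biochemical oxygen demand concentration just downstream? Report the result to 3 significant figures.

Conservation of mass: C = (596.0·2.300 + 140.0·81.00 + 30.80·180.0 + 130.0·136.0) / 896.8 = 35930/896.8 = 40.07 mg/L.

40.1 mg/L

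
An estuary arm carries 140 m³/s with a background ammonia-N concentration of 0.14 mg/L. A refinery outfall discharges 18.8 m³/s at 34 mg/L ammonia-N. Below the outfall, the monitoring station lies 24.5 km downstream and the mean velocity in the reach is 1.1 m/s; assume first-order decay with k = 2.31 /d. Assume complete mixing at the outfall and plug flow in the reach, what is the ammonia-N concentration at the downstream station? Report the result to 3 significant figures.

Flow-weighted average: C = (140.0·0.1400 + 18.80·34.00) / 158.8 = 658.8/158.8 = 4.149 mg/L.
Travel time t = 24.5·1000 / 1.1 = 22270 s = 6.187 h.
After decay, C = 4.149 × e^(−kt) = 4.149 × 0.5513 = 2.287 mg/L.

2.29 mg/L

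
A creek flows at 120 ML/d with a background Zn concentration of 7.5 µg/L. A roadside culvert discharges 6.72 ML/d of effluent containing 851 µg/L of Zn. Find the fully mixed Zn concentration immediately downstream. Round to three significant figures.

Mass balance: C = (120.0·7.500 + 6.720·851.0) / 126.7 = 6619/126.7 = 52.23 µg/L.

52.2 µg/L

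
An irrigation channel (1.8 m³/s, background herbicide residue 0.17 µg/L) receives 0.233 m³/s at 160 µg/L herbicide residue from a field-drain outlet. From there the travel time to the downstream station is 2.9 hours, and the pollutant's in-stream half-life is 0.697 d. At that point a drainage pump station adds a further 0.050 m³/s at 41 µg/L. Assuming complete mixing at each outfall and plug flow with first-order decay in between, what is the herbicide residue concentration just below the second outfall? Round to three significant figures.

17.0 µg/L

After mixing, C = (1.800·0.1700 + 0.2330·160.0) / 2.033 = 37.59/2.033 = 18.49 µg/L; combined flow 2.033 m³/s.
Half-life 0.697 d → k = ln 2 / 0.697 = 0.9945 d⁻¹.
First-order decay: C = 18.49·exp(−k·t) = 18.49·0.8868 = 16.39 µg/L.
Second outfall: C = (2.033·16.39 + 0.05000·41.00)/2.083 = 16.99 µg/L.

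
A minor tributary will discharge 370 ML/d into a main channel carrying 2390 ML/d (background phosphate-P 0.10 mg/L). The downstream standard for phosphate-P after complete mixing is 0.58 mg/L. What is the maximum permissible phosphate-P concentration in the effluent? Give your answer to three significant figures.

3.68 mg/L

At the limit, (Qr·Cr + Qe·Cₑ)/(Qr + Qe) = 0.58:
Cₑ = (2760·0.58 − 2390·0.1000) / 370.0 = 3.681 mg/L.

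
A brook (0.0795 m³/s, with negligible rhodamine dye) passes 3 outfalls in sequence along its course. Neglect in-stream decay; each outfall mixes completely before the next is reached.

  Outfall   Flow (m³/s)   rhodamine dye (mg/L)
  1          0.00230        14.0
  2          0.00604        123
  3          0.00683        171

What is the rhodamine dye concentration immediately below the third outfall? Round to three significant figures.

Below outfall 1: Q → 0.08180 m³/s, C = (0.07950·0 + 0.002300·14.00)/0.08180 = 0.3936 mg/L.
Below outfall 2: Q → 0.08784 m³/s, C = (0.08180·0.3936 + 0.006040·123.0)/0.08784 = 8.824 mg/L.
Below outfall 3: Q → 0.09467 m³/s, C = (0.08784·8.824 + 0.006830·171.0)/0.09467 = 20.52 mg/L.

20.5 mg/L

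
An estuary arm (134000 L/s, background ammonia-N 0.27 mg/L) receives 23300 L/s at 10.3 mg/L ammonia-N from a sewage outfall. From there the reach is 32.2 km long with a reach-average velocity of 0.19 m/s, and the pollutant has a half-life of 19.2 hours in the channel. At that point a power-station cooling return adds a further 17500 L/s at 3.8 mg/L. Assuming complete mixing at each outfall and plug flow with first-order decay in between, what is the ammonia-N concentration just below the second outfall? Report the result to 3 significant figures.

0.669 mg/L

Flow-weighted average: C = (134000·0.2700 + 23300·10.30) / 157300 = 276200/157300 = 1.756 mg/L; combined flow 157300 L/s.
Travel time t = 32.2·1000 / 0.19 = 169500 s = 47.08 h.
Half-life 19.2 h → k = ln 2 / 19.2 = 0.03610 h⁻¹ = 0.8664 d⁻¹.
After decay, C = 1.756 × e^(−kt) = 1.756 × 0.1828 = 0.3209 mg/L.
At the second outfall, C = (157300·0.3209 + 17500·3.800) / (157300 + 17500) = 0.6692 mg/L.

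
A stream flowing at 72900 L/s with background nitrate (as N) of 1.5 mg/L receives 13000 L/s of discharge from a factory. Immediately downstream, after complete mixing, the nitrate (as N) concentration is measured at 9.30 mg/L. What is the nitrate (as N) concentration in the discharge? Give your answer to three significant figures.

Mass balance: 72900·1.500 + 13000·Cₑ = 85900·9.300
→ Cₑ = (85900·9.300 − 72900·1.500) / 13000 = 53.04 mg/L.

53.0 mg/L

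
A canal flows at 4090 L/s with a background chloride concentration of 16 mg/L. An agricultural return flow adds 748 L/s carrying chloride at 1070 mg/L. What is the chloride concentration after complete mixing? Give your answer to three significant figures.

179 mg/L

Mixed concentration C = ΣQC/ΣQ = (4090·16.00 + 748.0·1070) / 4838 = 865800/4838 = 179.0 mg/L.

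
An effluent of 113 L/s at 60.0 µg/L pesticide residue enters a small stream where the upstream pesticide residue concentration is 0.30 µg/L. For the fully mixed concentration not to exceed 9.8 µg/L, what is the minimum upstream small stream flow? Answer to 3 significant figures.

597 L/s

Set C_mix = 9.8: (Q·0.3000 + 113.0·60.00) / (Q + 113.0) = 9.8
→ Q = 113.0·(60.00 − 9.8)/(9.8 − 0.3000) = 597.1 L/s.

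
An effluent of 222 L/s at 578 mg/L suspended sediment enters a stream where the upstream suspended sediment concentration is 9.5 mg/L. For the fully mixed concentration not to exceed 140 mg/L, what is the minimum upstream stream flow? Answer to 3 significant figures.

745 L/s

Set C_mix = 140: (Q·9.500 + 222.0·578.0) / (Q + 222.0) = 140
→ Q = 222.0·(578.0 − 140)/(140 − 9.500) = 745.1 L/s.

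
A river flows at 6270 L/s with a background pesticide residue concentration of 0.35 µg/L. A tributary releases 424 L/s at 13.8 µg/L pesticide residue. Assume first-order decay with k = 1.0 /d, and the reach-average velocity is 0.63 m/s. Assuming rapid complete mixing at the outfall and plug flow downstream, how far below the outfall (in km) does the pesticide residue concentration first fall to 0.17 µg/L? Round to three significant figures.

After mixing, C = (6270·0.3500 + 424.0·13.80) / 6694 = 8046/6694 = 1.202 µg/L.
Set 1.202·exp(−k·t) = 0.17 → t = ln(1.202/0.17)/k = 169000 s = 46.94 h.
Distance = v·t = 0.63·169000 = 106500 m = 106.5 km.

106 km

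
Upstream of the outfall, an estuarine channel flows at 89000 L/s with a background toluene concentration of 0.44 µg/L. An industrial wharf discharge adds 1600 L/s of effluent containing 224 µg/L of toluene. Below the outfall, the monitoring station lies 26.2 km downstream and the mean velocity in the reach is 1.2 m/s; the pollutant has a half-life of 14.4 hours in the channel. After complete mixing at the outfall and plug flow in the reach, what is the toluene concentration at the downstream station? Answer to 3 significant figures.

3.28 µg/L

Flow-weighted average: C = (89000·0.4400 + 1600·224.0) / 90600 = 397600/90600 = 4.388 µg/L.
Travel time t = 26.2·1000 / 1.2 = 21830 s = 6.065 h.
Half-life 14.4 h → k = ln 2 / 14.4 = 0.04814 h⁻¹ = 1.155 d⁻¹.
First-order decay: C = 4.388·exp(−k·t) = 4.388·0.7468 = 3.277 µg/L.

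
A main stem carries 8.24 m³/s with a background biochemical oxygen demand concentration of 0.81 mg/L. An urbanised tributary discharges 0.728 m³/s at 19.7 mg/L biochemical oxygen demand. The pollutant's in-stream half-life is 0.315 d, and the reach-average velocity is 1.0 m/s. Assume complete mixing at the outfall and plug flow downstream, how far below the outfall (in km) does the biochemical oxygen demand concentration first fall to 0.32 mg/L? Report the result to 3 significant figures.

Conservation of mass: C = (8.240·0.8100 + 0.7280·19.70) / 8.968 = 21.02/8.968 = 2.343 mg/L.
Half-life 0.315 d → k = ln 2 / 0.315 = 2.200 d⁻¹.
Set 2.343·exp(−k·t) = 0.32 → t = ln(2.343/0.32)/k = 78180 s = 21.72 h.
Distance = v·t = 1.0·78180 = 78180 m = 78.18 km.

78.2 km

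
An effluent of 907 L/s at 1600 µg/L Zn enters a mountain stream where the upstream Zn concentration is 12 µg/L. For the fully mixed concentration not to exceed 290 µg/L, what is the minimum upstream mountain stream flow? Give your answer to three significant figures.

4270 L/s

Set C_mix = 290: (Q·12.00 + 907.0·1600) / (Q + 907.0) = 290
→ Q = 907.0·(1600 − 290)/(290 − 12.00) = 4274 L/s.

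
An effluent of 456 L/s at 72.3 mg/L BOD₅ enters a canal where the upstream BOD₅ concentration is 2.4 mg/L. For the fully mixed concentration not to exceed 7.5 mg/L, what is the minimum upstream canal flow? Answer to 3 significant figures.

5790 L/s

Set C_mix = 7.5: (Q·2.400 + 456.0·72.30) / (Q + 456.0) = 7.5
→ Q = 456.0·(72.30 − 7.5)/(7.5 − 2.400) = 5794 L/s.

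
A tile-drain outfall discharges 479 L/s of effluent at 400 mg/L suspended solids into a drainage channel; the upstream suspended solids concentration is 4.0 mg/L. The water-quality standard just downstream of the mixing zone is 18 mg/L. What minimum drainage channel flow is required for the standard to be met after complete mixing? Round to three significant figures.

13100 L/s

Set C_mix = 18: (Q·4.000 + 479.0·400.0) / (Q + 479.0) = 18
→ Q = 479.0·(400.0 − 18)/(18 − 4.000) = 13070 L/s.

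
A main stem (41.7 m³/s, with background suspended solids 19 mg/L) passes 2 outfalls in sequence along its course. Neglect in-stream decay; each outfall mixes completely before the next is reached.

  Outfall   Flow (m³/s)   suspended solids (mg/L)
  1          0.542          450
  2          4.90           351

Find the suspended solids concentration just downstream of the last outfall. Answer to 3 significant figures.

58.5 mg/L

After outfall 1: Q = 41.70 + 0.5420 = 42.24 m³/s; C = (41.70·19.00 + 0.5420·450.0)/42.24 = 24.53 mg/L.
After outfall 2: Q = 42.24 + 4.900 = 47.14 m³/s; C = (42.24·24.53 + 4.900·351.0)/47.14 = 58.46 mg/L.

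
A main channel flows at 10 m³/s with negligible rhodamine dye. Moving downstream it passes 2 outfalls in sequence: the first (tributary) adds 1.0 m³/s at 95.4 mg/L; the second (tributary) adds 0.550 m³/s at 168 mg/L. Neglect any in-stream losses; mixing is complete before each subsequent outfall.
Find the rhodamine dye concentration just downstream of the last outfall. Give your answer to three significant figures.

16.3 mg/L

After outfall 1: Q = 10.00 + 1.000 = 11.00 m³/s; C = (10.00·0 + 1.000·95.40)/11.00 = 8.673 mg/L.
After outfall 2: Q = 11.00 + 0.5500 = 11.55 m³/s; C = (11.00·8.673 + 0.5500·168.0)/11.55 = 16.26 mg/L.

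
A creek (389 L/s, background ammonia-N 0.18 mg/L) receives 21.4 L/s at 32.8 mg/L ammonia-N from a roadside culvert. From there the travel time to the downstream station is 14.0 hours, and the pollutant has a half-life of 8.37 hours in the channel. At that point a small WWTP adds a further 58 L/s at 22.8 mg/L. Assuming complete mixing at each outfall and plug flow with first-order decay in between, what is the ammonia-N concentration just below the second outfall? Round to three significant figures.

Conservation of mass: C = (389.0·0.1800 + 21.40·32.80) / 410.4 = 771.9/410.4 = 1.881 mg/L; combined flow 410.4 L/s.
Half-life 8.37 h → k = ln 2 / 8.37 = 0.08281 h⁻¹ = 1.988 d⁻¹.
After decay, C = 1.881 × e^(−kt) = 1.881 × 0.3137 = 0.5900 mg/L.
At the second outfall, C = (410.4·0.5900 + 58.00·22.80) / (410.4 + 58.00) = 3.340 mg/L.

3.34 mg/L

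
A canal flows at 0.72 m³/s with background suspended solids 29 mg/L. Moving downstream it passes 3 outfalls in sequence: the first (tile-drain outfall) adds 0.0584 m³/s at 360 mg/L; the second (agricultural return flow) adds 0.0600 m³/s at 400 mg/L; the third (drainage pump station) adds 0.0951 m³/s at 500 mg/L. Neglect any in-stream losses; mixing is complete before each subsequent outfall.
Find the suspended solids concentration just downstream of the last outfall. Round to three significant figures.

After outfall 1: Q = 0.7200 + 0.05840 = 0.7784 m³/s; C = (0.7200·29.00 + 0.05840·360.0)/0.7784 = 53.83 mg/L.
After outfall 2: Q = 0.7784 + 0.06000 = 0.8384 m³/s; C = (0.7784·53.83 + 0.06000·400.0)/0.8384 = 78.61 mg/L.
After outfall 3: Q = 0.8384 + 0.09510 = 0.9335 m³/s; C = (0.8384·78.61 + 0.09510·500.0)/0.9335 = 121.5 mg/L.

122 mg/L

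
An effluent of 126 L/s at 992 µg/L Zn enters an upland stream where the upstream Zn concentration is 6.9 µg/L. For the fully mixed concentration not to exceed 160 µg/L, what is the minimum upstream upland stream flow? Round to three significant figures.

Set C_mix = 160: (Q·6.900 + 126.0·992.0) / (Q + 126.0) = 160
→ Q = 126.0·(992.0 − 160)/(160 − 6.900) = 684.7 L/s.

685 L/s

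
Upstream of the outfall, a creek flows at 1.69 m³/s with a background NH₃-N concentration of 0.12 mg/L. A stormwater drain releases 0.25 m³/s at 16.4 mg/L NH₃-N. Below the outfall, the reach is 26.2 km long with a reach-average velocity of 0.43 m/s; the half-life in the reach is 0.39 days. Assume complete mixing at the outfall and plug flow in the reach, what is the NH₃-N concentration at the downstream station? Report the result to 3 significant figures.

Mixed concentration C = ΣQC/ΣQ = (1.690·0.1200 + 0.2500·16.40) / 1.940 = 4.303/1.940 = 2.218 mg/L.
Travel time t = 26.2·1000 / 0.43 = 60930 s = 16.93 h.
Half-life 0.39 d → k = ln 2 / 0.39 = 1.777 d⁻¹.
First-order decay: C = 2.218·exp(−k·t) = 2.218·0.2855 = 0.6333 mg/L.

0.633 mg/L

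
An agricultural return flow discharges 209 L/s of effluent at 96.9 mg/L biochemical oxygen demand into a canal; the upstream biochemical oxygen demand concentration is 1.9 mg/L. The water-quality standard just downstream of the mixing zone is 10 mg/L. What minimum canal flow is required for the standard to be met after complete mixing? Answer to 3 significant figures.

Set C_mix = 10: (Q·1.900 + 209.0·96.90) / (Q + 209.0) = 10
→ Q = 209.0·(96.90 − 10)/(10 − 1.900) = 2242 L/s.

2240 L/s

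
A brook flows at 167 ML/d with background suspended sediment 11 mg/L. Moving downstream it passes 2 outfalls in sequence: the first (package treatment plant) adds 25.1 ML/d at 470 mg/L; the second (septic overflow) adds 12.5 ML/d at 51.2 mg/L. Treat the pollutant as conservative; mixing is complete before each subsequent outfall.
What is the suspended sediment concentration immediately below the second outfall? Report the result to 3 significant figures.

69.8 mg/L

After outfall 1: Q = 167.0 + 25.10 = 192.1 ML/d; C = (167.0·11.00 + 25.10·470.0)/192.1 = 70.97 mg/L.
After outfall 2: Q = 192.1 + 12.50 = 204.6 ML/d; C = (192.1·70.97 + 12.50·51.20)/204.6 = 69.77 mg/L.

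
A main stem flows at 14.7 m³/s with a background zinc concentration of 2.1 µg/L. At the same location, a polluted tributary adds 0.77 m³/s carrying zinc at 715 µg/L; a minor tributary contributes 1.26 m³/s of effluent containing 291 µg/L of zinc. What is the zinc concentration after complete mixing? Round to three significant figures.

56.7 µg/L

Conservation of mass: C = (14.70·2.100 + 0.7700·715.0 + 1.260·291.0) / 16.73 = 948.1/16.73 = 56.67 µg/L.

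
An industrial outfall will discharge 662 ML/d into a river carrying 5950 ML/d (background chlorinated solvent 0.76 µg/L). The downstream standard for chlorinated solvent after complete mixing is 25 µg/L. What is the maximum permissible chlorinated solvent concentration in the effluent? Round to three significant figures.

At the limit, (Qr·Cr + Qe·Cₑ)/(Qr + Qe) = 25:
Cₑ = (6612·25 − 5950·0.7600) / 662.0 = 242.9 µg/L.

243 µg/L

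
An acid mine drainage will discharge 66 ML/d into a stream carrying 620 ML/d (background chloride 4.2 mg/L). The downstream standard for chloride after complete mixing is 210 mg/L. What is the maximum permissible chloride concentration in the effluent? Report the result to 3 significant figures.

2140 mg/L

At the limit, (Qr·Cr + Qe·Cₑ)/(Qr + Qe) = 210:
Cₑ = (686.0·210 − 620.0·4.200) / 66.00 = 2143 mg/L.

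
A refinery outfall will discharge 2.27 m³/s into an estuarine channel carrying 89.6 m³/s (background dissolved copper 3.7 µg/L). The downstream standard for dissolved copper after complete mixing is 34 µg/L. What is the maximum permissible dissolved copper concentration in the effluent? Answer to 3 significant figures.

1230 µg/L

At the limit, (Qr·Cr + Qe·Cₑ)/(Qr + Qe) = 34:
Cₑ = (91.87·34 − 89.60·3.700) / 2.270 = 1230 µg/L.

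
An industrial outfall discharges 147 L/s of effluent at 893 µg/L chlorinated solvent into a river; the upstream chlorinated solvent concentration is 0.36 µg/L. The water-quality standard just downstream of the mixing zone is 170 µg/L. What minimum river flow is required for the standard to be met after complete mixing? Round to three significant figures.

627 L/s

Set C_mix = 170: (Q·0.3600 + 147.0·893.0) / (Q + 147.0) = 170
→ Q = 147.0·(893.0 − 170)/(170 − 0.3600) = 626.5 L/s.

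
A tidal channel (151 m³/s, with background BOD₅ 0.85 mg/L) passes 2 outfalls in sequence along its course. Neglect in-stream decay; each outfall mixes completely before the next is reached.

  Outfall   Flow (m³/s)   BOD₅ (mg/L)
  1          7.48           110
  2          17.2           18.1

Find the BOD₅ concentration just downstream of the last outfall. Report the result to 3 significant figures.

7.19 mg/L

Outfall 1: combined Q = 158.5 m³/s; C = (151.0·0.8500 + 7.480·110.0)/158.5 = 6.002 mg/L.
Outfall 2: combined Q = 175.7 m³/s; C = (158.5·6.002 + 17.20·18.10)/175.7 = 7.186 mg/L.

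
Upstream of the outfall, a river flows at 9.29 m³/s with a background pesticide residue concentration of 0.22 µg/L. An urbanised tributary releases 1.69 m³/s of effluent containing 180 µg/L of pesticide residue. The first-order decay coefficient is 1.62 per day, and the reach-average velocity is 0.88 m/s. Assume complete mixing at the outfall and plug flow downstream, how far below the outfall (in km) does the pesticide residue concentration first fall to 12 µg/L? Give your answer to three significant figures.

Mixed concentration C = ΣQC/ΣQ = (9.290·0.2200 + 1.690·180.0) / 10.98 = 306.2/10.98 = 27.89 µg/L.
Set 27.89·exp(−k·t) = 12 → t = ln(27.89/12)/k = 44980 s = 12.49 h.
Distance = v·t = 0.88·44980 = 39580 m = 39.58 km.

39.6 km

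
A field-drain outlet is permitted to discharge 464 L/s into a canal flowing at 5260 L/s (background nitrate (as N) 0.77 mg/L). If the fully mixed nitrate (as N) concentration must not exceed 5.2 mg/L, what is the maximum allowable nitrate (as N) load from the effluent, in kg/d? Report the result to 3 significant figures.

2220 kg/d

Mass balance at the limit: 5260·0.7700 + 464.0·Cₑ = 5724·5.2 → Cₑ = 55.42 mg/L.
464.0 L/s = 0.4640 m³/s. Load = 0.4640 m³/s × 55.42 g/m³ × 86 400 s/d = 2222 kg/d.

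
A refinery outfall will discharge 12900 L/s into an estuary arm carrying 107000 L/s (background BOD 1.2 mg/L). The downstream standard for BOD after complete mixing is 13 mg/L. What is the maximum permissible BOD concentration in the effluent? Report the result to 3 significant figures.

At the limit, (Qr·Cr + Qe·Cₑ)/(Qr + Qe) = 13:
Cₑ = (119900·13 − 107000·1.200) / 12900 = 110.9 mg/L.

111 mg/L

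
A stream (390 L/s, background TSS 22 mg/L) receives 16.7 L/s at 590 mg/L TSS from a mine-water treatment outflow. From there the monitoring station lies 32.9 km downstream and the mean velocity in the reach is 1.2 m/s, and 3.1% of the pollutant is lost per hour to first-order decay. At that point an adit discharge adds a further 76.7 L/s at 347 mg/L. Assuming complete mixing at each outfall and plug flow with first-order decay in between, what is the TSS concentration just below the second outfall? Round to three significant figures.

Mass balance: C = (390.0·22.00 + 16.70·590.0) / 406.7 = 18430/406.7 = 45.32 mg/L; combined flow 406.7 L/s.
Travel time t = 32.9·1000 / 1.2 = 27420 s = 7.616 h.
3.1%/h lost → k = −ln(1 − 0.031) = 0.03149 h⁻¹.
First-order decay: C = 45.32·exp(−k·t) = 45.32·0.7868 = 35.66 mg/L.
Second outfall: C = (406.7·35.66 + 76.70·347.0)/483.4 = 85.06 mg/L.

85.1 mg/L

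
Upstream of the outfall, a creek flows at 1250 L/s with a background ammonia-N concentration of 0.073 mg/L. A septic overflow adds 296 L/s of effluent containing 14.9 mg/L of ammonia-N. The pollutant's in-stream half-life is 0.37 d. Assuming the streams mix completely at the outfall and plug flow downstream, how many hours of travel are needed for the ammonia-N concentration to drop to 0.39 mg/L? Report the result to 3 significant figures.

25.8 h

Conservation of mass: C = (1250·0.07300 + 296.0·14.90) / 1546 = 4502/1546 = 2.912 mg/L.
Half-life 0.37 d → k = ln 2 / 0.37 = 1.873 d⁻¹.
2.912·exp(−k·t) = 0.39 → t = ln(2.912/0.39)/k = 92720 s = 25.76 h.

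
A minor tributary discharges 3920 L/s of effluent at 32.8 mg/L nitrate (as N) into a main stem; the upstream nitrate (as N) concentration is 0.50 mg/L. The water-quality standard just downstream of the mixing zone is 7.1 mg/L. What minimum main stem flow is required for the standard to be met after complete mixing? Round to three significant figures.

15300 L/s

Set C_mix = 7.1: (Q·0.5000 + 3920·32.80) / (Q + 3920) = 7.1
→ Q = 3920·(32.80 − 7.1)/(7.1 − 0.5000) = 15260 L/s.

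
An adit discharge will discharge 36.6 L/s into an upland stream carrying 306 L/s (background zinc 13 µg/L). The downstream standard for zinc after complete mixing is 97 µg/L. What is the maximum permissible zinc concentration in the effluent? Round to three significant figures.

At the limit, (Qr·Cr + Qe·Cₑ)/(Qr + Qe) = 97:
Cₑ = (342.6·97 − 306.0·13.00) / 36.60 = 799.3 µg/L.

799 µg/L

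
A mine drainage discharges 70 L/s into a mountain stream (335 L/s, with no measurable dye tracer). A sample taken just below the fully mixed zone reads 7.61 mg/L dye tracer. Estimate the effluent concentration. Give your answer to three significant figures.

Mass balance: 335.0·0 + 70.00·Cₑ = 405.0·7.610
→ Cₑ = (405.0·7.610 − 335.0·0) / 70.00 = 44.03 mg/L.

44.0 mg/L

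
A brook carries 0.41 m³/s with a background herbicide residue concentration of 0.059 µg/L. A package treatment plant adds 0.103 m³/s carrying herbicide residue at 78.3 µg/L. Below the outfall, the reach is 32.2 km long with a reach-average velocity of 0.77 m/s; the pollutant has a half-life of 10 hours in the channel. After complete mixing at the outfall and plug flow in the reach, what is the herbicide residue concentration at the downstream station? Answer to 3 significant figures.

Flow-weighted average: C = (0.4100·0.05900 + 0.1030·78.30) / 0.5130 = 8.089/0.5130 = 15.77 µg/L.
Travel time t = 32.2·1000 / 0.77 = 41820 s = 11.62 h.
Half-life 10 h → k = ln 2 / 10 = 0.06931 h⁻¹ = 1.664 d⁻¹.
Decay over the reach: 15.77·exp(−kt) = 15.77·0.4470 = 7.049 µg/L.

7.05 µg/L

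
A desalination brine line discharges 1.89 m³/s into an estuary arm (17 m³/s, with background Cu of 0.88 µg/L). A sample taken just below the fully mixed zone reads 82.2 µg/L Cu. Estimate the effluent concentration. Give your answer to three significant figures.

Mass balance: 17.00·0.8800 + 1.890·Cₑ = 18.89·82.20
→ Cₑ = (18.89·82.20 − 17.00·0.8800) / 1.890 = 813.6 µg/L.

814 µg/L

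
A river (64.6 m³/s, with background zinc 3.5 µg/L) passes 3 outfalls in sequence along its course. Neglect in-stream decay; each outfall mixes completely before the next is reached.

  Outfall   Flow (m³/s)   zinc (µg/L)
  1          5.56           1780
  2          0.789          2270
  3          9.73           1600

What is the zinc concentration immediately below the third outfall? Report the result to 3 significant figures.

341 µg/L

After outfall 1: Q = 64.60 + 5.560 = 70.16 m³/s; C = (64.60·3.500 + 5.560·1780)/70.16 = 144.3 µg/L.
After outfall 2: Q = 70.16 + 0.7890 = 70.95 m³/s; C = (70.16·144.3 + 0.7890·2270)/70.95 = 167.9 µg/L.
After outfall 3: Q = 70.95 + 9.730 = 80.68 m³/s; C = (70.95·167.9 + 9.730·1600)/80.68 = 340.6 µg/L.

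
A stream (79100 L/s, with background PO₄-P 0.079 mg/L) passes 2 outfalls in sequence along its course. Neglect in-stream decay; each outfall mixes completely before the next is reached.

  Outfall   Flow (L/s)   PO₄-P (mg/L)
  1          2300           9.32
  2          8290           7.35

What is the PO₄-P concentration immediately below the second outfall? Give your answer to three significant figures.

0.988 mg/L

Outfall 1: combined Q = 81400 L/s; C = (79100·0.07900 + 2300·9.320)/81400 = 0.3401 mg/L.
Outfall 2: combined Q = 89690 L/s; C = (81400·0.3401 + 8290·7.350)/89690 = 0.9880 mg/L.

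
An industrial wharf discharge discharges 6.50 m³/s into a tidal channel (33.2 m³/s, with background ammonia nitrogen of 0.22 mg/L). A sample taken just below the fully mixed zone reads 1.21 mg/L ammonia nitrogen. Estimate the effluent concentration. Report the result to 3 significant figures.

Mass balance: 33.20·0.2200 + 6.500·Cₑ = 39.70·1.210
→ Cₑ = (39.70·1.210 − 33.20·0.2200) / 6.500 = 6.267 mg/L.

6.27 mg/L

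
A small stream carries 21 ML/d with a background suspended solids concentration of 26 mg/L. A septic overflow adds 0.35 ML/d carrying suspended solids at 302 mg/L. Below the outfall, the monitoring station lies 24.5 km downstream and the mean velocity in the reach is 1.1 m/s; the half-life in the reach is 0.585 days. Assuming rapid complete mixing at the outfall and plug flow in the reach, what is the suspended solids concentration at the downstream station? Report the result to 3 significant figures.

Conservation of mass: C = (21.00·26.00 + 0.3500·302.0) / 21.35 = 651.7/21.35 = 30.52 mg/L.
Travel time t = 24.5·1000 / 1.1 = 22270 s = 6.187 h.
Half-life 0.585 d → k = ln 2 / 0.585 = 1.185 d⁻¹.
Decay over the reach: 30.52·exp(−kt) = 30.52·0.7368 = 22.49 mg/L.

22.5 mg/L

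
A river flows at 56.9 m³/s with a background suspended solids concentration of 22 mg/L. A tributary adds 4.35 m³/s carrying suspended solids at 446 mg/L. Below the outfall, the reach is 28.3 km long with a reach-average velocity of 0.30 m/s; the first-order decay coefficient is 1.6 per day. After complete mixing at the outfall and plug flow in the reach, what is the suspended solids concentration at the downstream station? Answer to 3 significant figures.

Flow-weighted average: C = (56.90·22.00 + 4.350·446.0) / 61.25 = 3192/61.25 = 52.11 mg/L.
Travel time t = 28.3·1000 / 0.30 = 94330 s = 26.20 h.
Applying C = C₀e^(−kt): 52.11 × 0.1743 = 9.084 mg/L.

9.08 mg/L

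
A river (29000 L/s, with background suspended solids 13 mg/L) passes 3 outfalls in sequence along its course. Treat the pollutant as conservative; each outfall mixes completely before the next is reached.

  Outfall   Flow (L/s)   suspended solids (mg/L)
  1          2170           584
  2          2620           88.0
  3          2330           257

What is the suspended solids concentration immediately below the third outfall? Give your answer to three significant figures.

After outfall 1: Q = 29000 + 2170 = 31170 L/s; C = (29000·13.00 + 2170·584.0)/31170 = 52.75 mg/L.
After outfall 2: Q = 31170 + 2620 = 33790 L/s; C = (31170·52.75 + 2620·88.00)/33790 = 55.49 mg/L.
After outfall 3: Q = 33790 + 2330 = 36120 L/s; C = (33790·55.49 + 2330·257.0)/36120 = 68.48 mg/L.

68.5 mg/L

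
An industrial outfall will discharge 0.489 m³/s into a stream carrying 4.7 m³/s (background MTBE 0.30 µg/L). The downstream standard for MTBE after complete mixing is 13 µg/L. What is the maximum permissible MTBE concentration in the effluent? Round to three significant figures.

135 µg/L

At the limit, (Qr·Cr + Qe·Cₑ)/(Qr + Qe) = 13:
Cₑ = (5.189·13 − 4.700·0.3000) / 0.4890 = 135.1 µg/L.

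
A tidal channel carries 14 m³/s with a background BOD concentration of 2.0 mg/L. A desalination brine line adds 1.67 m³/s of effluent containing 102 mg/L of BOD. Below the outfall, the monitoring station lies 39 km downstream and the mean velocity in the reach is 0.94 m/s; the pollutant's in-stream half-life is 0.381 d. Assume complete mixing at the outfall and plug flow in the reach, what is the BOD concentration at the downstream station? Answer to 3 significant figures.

Flow-weighted average: C = (14.00·2.000 + 1.670·102.0) / 15.67 = 198.3/15.67 = 12.66 mg/L.
Travel time t = 39·1000 / 0.94 = 41490 s = 11.52 h.
Half-life 0.381 d → k = ln 2 / 0.381 = 1.819 d⁻¹.
After decay, C = 12.66 × e^(−kt) = 12.66 × 0.4174 = 5.284 mg/L.

5.28 mg/L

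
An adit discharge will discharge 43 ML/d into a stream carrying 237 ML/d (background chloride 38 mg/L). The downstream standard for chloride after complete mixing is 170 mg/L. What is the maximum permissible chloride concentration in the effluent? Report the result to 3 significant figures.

At the limit, (Qr·Cr + Qe·Cₑ)/(Qr + Qe) = 170:
Cₑ = (280.0·170 − 237.0·38.00) / 43.00 = 897.5 mg/L.

898 mg/L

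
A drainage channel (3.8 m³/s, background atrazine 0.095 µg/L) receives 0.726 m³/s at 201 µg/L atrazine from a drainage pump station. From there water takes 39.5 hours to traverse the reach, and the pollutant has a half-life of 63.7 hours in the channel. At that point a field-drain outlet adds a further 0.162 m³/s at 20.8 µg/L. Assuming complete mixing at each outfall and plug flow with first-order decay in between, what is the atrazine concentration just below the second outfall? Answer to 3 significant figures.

After mixing, C = (3.800·0.09500 + 0.7260·201.0) / 4.526 = 146.3/4.526 = 32.32 µg/L; combined flow 4.526 m³/s.
Half-life 63.7 h → k = ln 2 / 63.7 = 0.01088 h⁻¹ = 0.2612 d⁻¹.
After decay, C = 32.32 × e^(−kt) = 32.32 × 0.6506 = 21.03 µg/L.
Second outfall: C = (4.526·21.03 + 0.1620·20.80)/4.688 = 21.02 µg/L.

21.0 µg/L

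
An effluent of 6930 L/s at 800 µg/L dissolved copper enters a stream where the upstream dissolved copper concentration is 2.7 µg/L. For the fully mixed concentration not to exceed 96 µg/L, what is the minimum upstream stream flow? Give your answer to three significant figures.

Set C_mix = 96: (Q·2.700 + 6930·800.0) / (Q + 6930) = 96
→ Q = 6930·(800.0 − 96)/(96 − 2.700) = 52290 L/s.

52300 L/s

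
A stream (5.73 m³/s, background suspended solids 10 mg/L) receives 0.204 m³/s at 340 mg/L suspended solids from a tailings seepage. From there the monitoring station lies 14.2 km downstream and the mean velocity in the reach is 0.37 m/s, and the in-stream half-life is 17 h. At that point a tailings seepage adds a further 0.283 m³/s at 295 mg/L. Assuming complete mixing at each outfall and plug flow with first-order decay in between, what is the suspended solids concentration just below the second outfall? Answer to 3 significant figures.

26.6 mg/L

Mass balance: C = (5.730·10.00 + 0.2040·340.0) / 5.934 = 126.7/5.934 = 21.34 mg/L; combined flow 5.934 m³/s.
Travel time t = 14.2·1000 / 0.37 = 38380 s = 10.66 h.
Half-life 17 h → k = ln 2 / 17 = 0.04077 h⁻¹ = 0.9786 d⁻¹.
After decay, C = 21.34 × e^(−kt) = 21.34 × 0.6475 = 13.82 mg/L.
At the second outfall, C = (5.934·13.82 + 0.2830·295.0) / (5.934 + 0.2830) = 26.62 mg/L.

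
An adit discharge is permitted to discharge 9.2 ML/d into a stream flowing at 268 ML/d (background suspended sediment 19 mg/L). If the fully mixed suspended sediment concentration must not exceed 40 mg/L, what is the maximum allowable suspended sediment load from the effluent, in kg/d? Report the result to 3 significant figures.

6000 kg/d

Mass balance at the limit: 268.0·19.00 + 9.200·Cₑ = 277.2·40 → Cₑ = 651.7 mg/L.
9.200 ML/d = 0.1065 m³/s. Load = 0.1065 m³/s × 651.7 g/m³ × 86 400 s/d = 5996 kg/d.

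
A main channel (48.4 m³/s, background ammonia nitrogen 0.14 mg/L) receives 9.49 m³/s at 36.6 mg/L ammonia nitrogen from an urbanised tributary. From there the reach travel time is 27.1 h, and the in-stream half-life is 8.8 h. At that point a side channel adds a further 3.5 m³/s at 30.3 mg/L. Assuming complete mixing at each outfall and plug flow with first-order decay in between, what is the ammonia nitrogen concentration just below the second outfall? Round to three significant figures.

After mixing, C = (48.40·0.1400 + 9.490·36.60) / 57.89 = 354.1/57.89 = 6.117 mg/L; combined flow 57.89 m³/s.
Half-life 8.8 h → k = ln 2 / 8.8 = 0.07877 h⁻¹ = 1.890 d⁻¹.
After decay, C = 6.117 × e^(−kt) = 6.117 × 0.1183 = 0.7236 mg/L.
Second outfall: C = (57.89·0.7236 + 3.500·30.30)/61.39 = 2.410 mg/L.

2.41 mg/L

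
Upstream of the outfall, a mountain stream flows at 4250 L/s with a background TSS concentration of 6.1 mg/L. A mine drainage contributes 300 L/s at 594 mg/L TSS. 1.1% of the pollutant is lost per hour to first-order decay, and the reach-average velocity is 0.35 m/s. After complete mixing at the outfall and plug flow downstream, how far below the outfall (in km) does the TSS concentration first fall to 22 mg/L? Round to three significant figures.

Mixed concentration C = ΣQC/ΣQ = (4250·6.100 + 300.0·594.0) / 4550 = 204100/4550 = 44.86 mg/L.
1.1%/h lost → k = −ln(1 − 0.011) = 0.01106 h⁻¹.
Set 44.86·exp(−k·t) = 22 → t = ln(44.86/22)/k = 231900 s = 64.42 h.
Distance = v·t = 0.35·231900 = 81170 m = 81.17 km.

81.2 km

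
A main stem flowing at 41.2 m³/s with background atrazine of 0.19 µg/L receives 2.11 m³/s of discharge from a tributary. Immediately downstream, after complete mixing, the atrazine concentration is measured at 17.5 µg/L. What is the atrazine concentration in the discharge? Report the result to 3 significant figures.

355 µg/L

Mass balance: 41.20·0.1900 + 2.110·Cₑ = 43.31·17.50
→ Cₑ = (43.31·17.50 − 41.20·0.1900) / 2.110 = 355.5 µg/L.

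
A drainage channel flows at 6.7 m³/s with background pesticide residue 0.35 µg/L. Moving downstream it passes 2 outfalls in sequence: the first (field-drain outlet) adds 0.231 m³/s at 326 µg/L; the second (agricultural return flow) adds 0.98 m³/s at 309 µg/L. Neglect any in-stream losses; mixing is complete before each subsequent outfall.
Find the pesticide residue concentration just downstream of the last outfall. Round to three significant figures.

Outfall 1: combined Q = 6.931 m³/s; C = (6.700·0.3500 + 0.2310·326.0)/6.931 = 11.20 µg/L.
Outfall 2: combined Q = 7.911 m³/s; C = (6.931·11.20 + 0.9800·309.0)/7.911 = 48.09 µg/L.

48.1 µg/L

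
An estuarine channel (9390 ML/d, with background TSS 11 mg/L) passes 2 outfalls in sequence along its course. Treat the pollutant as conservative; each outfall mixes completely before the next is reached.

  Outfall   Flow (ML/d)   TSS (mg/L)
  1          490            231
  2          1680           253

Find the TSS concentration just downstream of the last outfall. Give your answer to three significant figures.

Outfall 1: combined Q = 9880 ML/d; C = (9390·11.00 + 490.0·231.0)/9880 = 21.91 mg/L.
Outfall 2: combined Q = 11560 ML/d; C = (9880·21.91 + 1680·253.0)/11560 = 55.49 mg/L.

55.5 mg/L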